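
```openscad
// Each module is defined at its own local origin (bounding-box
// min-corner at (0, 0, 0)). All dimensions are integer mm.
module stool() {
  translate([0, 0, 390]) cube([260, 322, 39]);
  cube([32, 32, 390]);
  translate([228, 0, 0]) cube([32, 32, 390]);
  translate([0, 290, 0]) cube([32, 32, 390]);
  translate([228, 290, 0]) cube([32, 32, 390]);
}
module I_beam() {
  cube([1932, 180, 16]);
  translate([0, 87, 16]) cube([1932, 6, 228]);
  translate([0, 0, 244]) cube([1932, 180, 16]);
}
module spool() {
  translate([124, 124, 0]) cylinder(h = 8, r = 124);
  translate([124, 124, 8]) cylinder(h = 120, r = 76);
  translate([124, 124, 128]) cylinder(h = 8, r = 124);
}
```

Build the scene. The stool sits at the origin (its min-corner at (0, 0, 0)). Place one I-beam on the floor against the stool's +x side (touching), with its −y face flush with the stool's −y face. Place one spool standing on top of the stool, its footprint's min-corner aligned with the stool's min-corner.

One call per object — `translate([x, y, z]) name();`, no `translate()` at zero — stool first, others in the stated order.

stool();
translate([260, 0, 0]) I_beam();
translate([0, 0, 429]) spool();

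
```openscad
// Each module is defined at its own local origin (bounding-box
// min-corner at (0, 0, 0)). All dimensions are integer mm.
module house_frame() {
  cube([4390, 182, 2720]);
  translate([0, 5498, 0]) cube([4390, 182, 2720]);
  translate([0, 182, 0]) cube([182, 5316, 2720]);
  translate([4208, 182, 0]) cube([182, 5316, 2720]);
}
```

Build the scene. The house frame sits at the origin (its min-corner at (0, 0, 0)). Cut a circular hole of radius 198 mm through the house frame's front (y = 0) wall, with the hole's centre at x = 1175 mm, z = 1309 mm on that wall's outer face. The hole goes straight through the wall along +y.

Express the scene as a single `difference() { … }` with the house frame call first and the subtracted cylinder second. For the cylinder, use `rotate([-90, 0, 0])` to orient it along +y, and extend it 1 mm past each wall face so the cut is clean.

difference() {
  house_frame();
  translate([1175, -1, 1309]) rotate([-90, 0, 0]) cylinder(h = 184, r = 198);
}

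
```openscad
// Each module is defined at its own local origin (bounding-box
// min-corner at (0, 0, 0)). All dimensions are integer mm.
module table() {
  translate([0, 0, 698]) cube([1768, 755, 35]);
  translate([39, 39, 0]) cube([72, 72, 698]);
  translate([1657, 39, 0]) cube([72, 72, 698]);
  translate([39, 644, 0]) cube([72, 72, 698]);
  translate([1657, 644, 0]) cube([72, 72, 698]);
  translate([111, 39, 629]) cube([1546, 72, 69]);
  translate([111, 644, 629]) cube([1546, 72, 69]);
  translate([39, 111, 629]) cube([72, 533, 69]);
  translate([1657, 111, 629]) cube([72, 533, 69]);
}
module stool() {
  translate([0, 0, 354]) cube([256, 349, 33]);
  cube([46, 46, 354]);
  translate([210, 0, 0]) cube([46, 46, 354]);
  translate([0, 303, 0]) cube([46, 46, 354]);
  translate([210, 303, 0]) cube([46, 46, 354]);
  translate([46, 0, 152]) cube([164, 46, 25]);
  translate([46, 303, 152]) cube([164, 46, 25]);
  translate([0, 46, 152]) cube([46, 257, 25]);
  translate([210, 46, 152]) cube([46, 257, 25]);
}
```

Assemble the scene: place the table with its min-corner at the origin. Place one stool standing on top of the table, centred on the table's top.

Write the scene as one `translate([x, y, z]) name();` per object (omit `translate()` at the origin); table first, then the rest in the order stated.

table();
translate([756, 203, 733]) stool();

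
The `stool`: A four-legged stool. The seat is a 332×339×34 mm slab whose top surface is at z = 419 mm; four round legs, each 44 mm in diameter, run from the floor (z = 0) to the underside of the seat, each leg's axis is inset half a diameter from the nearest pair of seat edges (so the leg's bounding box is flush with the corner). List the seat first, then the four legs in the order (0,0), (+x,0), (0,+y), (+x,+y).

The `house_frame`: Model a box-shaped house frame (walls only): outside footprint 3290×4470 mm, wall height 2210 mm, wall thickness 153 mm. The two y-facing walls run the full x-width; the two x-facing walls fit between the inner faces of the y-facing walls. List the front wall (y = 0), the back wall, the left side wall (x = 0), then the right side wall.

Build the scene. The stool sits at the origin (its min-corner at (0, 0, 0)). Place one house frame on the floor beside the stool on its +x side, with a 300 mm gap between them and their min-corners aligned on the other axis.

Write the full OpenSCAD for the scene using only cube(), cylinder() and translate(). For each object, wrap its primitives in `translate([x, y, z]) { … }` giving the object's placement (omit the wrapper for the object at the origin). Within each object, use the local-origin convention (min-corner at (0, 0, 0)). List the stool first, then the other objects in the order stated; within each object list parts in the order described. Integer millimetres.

translate([0, 0, 385]) cube([332, 339, 34]);
translate([22, 22, 0]) cylinder(h = 385, r = 22);
translate([310, 22, 0]) cylinder(h = 385, r = 22);
translate([22, 317, 0]) cylinder(h = 385, r = 22);
translate([310, 317, 0]) cylinder(h = 385, r = 22);
translate([632, 0, 0]) {
  cube([3290, 153, 2210]);
  translate([0, 4317, 0]) cube([3290, 153, 2210]);
  translate([0, 153, 0]) cube([153, 4164, 2210]);
  translate([3137, 153, 0]) cube([153, 4164, 2210]);
}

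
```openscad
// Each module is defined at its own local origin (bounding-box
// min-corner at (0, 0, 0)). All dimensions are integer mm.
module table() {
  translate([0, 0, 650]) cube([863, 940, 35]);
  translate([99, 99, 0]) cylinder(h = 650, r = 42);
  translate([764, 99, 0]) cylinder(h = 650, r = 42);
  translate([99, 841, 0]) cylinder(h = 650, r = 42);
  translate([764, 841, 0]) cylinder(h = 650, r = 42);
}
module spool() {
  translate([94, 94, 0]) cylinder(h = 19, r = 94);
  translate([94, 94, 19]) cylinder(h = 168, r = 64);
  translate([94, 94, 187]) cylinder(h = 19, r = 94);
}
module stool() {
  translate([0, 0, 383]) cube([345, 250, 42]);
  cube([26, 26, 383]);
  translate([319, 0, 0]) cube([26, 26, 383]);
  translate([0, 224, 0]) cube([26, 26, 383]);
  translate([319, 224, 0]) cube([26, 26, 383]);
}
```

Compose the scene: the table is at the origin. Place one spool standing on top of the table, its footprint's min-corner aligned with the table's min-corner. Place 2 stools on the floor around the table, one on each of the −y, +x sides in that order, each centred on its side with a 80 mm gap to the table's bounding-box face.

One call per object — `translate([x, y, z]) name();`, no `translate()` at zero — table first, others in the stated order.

table();
translate([0, 0, 685]) spool();
translate([259, -330, 0]) stool();
translate([943, 345, 0]) stool();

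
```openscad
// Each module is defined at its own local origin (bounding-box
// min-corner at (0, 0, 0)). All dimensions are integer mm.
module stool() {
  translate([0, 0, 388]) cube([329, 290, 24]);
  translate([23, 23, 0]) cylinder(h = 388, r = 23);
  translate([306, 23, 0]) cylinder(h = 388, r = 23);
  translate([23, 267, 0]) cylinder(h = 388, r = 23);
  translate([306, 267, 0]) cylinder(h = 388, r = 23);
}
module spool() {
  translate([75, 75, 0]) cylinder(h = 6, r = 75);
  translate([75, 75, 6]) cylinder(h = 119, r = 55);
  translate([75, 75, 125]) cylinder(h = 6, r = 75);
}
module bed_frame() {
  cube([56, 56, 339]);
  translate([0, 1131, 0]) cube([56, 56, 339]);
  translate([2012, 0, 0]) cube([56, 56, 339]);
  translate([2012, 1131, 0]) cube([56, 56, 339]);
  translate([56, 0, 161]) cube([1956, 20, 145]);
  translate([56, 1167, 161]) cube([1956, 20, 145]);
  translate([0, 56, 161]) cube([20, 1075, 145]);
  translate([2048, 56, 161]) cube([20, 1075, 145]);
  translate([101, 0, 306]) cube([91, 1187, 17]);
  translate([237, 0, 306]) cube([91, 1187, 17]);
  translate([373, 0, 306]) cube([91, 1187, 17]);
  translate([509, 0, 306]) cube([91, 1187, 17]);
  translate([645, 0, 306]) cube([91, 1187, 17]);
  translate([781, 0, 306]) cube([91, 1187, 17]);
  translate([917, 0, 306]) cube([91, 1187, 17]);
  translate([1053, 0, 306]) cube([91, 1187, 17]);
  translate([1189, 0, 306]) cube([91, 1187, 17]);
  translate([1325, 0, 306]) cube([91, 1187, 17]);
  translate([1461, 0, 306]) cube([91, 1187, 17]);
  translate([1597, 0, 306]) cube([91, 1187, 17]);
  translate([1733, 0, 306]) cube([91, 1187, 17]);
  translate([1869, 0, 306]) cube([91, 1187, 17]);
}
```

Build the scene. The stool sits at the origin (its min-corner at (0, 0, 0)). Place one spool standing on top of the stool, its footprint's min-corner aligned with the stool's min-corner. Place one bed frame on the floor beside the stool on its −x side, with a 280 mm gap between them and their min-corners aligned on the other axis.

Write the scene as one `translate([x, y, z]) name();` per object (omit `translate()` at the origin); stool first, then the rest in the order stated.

stool();
translate([0, 0, 412]) spool();
translate([-2348, 0, 0]) bed_frame();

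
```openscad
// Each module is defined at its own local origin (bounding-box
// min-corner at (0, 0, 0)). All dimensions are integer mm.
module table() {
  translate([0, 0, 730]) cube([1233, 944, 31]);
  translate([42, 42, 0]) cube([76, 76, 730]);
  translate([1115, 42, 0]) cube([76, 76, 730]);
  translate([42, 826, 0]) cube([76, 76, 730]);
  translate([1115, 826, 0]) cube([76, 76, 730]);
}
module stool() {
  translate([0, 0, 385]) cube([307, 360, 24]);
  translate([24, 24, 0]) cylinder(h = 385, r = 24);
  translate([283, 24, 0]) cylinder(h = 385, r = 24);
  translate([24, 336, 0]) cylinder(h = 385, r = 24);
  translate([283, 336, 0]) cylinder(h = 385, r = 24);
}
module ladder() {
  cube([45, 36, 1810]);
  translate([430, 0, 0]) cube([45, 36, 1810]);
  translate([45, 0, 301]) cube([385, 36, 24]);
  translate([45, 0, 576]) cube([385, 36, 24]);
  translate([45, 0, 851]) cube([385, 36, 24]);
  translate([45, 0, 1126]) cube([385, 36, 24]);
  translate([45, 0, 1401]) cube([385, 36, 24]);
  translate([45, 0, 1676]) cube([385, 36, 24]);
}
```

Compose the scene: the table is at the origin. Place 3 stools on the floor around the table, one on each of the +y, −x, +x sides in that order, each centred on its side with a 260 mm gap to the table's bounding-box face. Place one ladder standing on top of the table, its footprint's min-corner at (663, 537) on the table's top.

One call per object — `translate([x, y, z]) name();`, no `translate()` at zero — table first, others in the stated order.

table();
translate([463, 1204, 0]) stool();
translate([-567, 292, 0]) stool();
translate([1493, 292, 0]) stool();
translate([663, 537, 761]) ladder();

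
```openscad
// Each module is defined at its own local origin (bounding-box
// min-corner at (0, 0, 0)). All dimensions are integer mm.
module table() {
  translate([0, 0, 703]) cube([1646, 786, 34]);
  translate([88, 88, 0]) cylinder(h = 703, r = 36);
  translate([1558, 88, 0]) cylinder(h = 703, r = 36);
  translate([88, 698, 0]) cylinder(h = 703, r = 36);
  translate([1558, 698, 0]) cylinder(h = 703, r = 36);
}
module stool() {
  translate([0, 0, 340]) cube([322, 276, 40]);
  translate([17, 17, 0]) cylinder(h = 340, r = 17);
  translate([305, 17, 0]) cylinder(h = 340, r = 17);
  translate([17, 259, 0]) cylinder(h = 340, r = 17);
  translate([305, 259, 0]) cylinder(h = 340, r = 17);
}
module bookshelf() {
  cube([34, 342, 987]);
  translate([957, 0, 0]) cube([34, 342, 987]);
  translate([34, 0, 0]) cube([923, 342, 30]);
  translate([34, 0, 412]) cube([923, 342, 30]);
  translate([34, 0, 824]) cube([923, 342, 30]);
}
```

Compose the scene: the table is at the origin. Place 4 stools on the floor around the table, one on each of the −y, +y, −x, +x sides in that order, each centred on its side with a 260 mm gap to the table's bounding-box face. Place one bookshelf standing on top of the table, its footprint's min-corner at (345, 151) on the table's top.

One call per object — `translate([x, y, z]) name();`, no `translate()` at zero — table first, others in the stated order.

table();
translate([662, -536, 0]) stool();
translate([662, 1046, 0]) stool();
translate([-582, 255, 0]) stool();
translate([1906, 255, 0]) stool();
translate([345, 151, 737]) bookshelf();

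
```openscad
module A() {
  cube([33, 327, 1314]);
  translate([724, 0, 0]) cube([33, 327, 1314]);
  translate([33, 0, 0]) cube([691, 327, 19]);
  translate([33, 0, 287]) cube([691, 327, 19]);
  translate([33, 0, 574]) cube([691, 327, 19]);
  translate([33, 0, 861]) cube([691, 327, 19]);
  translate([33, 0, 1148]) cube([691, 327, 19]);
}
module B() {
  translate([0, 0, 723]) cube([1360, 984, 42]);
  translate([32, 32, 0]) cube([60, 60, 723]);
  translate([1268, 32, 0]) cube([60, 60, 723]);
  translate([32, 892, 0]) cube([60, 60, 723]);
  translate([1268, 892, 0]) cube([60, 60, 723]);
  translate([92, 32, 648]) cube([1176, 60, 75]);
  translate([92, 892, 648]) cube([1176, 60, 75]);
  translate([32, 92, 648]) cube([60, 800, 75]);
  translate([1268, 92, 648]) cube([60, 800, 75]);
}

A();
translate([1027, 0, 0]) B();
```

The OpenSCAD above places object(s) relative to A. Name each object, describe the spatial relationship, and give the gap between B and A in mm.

A is a bookshelf. B is a table. The table is on the floor beside the bookshelf on its +x side. The gap between the table and the bookshelf is 270 mm.

The table's nearest face is 270 mm from the bookshelf's +x face.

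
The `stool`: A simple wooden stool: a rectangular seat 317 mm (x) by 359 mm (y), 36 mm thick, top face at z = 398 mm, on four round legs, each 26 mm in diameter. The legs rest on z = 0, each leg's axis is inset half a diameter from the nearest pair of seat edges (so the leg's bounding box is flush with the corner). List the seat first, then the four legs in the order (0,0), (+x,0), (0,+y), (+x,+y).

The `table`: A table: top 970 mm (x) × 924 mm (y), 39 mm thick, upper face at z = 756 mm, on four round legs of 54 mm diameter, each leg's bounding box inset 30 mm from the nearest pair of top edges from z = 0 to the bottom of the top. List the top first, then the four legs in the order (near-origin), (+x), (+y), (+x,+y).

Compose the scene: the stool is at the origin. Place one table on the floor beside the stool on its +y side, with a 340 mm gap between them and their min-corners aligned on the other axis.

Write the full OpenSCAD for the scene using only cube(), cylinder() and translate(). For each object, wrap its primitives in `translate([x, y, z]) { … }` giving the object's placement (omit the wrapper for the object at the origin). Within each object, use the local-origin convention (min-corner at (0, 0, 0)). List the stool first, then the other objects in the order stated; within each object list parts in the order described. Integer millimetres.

translate([0, 0, 362]) cube([317, 359, 36]);
translate([13, 13, 0]) cylinder(h = 362, r = 13);
translate([304, 13, 0]) cylinder(h = 362, r = 13);
translate([13, 346, 0]) cylinder(h = 362, r = 13);
translate([304, 346, 0]) cylinder(h = 362, r = 13);
translate([0, 699, 0]) {
  translate([0, 0, 717]) cube([970, 924, 39]);
  translate([57, 57, 0]) cylinder(h = 717, r = 27);
  translate([913, 57, 0]) cylinder(h = 717, r = 27);
  translate([57, 867, 0]) cylinder(h = 717, r = 27);
  translate([913, 867, 0]) cylinder(h = 717, r = 27);
}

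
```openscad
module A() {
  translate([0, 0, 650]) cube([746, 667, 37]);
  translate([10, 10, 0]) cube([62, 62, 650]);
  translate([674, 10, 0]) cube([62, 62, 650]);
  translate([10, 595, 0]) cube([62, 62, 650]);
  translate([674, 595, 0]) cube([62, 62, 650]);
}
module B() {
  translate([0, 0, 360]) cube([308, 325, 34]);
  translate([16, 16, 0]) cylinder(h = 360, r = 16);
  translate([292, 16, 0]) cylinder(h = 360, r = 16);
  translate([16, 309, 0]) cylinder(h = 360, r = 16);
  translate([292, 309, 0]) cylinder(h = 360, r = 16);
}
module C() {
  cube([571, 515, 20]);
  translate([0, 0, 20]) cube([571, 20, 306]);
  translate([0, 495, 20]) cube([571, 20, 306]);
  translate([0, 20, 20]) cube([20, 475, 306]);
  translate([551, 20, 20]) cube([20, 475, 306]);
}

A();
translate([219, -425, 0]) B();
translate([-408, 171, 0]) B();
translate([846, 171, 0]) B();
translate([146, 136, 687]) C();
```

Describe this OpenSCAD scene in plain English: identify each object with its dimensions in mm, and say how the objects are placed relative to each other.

A is a rectangular dining table. The top is 746×667×37 mm with its upper surface at z = 687 mm. It stands on four 62×62 mm square legs, each inset 10 mm from the nearest pair of top edges, running from the floor to the underside of the top.

B is a four-legged stool. The seat is 308×325 mm, 34 mm thick, top at z = 394 mm. It stands on four round legs, each 32 mm in diameter, from z = 0 to the seat underside, each leg's axis is inset half a diameter from the nearest pair of seat edges (so the leg's bounding box is flush with the corner).

C is an open storage box with external size 571×515×326 mm and wall thickness 20 mm (the base is also 20 mm thick). The base covers the whole footprint; the four walls stand on the base, with the y-facing walls full-width and the x-facing walls fitting between their inner faces.

Three stools sit around the table at the −y, −x, +x sides. The open box is on top of the table.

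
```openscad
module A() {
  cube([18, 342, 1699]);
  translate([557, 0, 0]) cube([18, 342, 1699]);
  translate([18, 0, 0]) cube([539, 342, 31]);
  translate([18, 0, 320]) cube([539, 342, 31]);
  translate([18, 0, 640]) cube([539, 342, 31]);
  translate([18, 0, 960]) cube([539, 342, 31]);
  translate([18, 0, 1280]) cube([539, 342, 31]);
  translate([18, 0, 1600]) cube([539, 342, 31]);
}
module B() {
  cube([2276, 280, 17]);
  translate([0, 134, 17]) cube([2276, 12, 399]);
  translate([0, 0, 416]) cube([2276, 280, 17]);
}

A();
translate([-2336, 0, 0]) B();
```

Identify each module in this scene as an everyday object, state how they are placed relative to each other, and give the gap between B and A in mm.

A is a bookshelf. B is an I-beam. The I-beam is on the floor beside the bookshelf on its −x side. The gap between the I-beam and the bookshelf is 60 mm.

The I-beam's nearest face is 60 mm from the bookshelf's −x face.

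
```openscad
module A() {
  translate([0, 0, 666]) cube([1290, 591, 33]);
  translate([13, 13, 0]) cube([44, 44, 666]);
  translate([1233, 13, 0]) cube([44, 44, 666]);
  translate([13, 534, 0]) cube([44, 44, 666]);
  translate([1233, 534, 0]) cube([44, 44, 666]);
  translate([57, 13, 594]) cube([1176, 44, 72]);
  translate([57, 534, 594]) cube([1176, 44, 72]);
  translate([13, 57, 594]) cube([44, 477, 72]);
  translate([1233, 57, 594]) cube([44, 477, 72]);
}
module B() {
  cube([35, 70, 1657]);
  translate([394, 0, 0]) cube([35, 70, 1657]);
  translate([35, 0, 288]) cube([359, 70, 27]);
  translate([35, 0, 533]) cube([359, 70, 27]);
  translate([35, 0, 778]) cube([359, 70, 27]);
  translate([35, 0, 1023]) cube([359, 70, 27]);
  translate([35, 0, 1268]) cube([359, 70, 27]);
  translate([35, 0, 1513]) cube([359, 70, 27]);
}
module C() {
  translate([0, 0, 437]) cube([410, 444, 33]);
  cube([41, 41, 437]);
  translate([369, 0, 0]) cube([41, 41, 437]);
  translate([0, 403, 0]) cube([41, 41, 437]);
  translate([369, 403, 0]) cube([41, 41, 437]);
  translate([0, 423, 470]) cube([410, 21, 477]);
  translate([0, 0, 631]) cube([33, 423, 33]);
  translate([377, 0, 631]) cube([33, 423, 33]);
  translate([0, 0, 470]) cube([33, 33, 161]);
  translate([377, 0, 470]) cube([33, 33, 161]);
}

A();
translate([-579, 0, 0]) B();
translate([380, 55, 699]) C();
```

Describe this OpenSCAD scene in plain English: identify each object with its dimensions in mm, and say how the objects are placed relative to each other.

A is a rectangular dining table. The top is 1290×591×33 mm with its upper surface at z = 699 mm. It stands on four 44×44 mm square legs, each inset 13 mm from the nearest pair of top edges, running from the floor to the underside of the top. Four apron rails, 44 mm thick and 72 mm tall, run between adjacent legs with their top edges flush with the underside of the top and their outer faces flush with the legs' outer faces.

B is a straight ladder. Two 35×70 mm vertical rails, 1657 mm tall, stand 429 mm apart (outside-to-outside) with their front faces coplanar on the −y side. 6 rungs, each 70 mm deep and 27 mm tall, span between the inner faces of the rails, front faces flush with the rails. The lowest rung's underside is at z = 288 mm and rungs are spaced 245 mm apart (underside to underside).

C is a chair: 410×444 mm seat, 33 mm thick, top at z = 470 mm, on four 41 mm square corner legs flush with the seat edges. A 21 mm thick backrest slab spans the full seat width, extending 477 mm above the seat top, its back face flush with the seat's +y edge. Two armrests of 33×33 mm section run along each side from the seat's front edge to the front of the backrest, top faces 194 mm above the seat top and outer faces flush with the seat's x-edges; a 33×33 mm post under the front of each armrest stands on the seat at the front corner.

The ladder is on the floor beside the table on its −x side. The chair is on top of the table.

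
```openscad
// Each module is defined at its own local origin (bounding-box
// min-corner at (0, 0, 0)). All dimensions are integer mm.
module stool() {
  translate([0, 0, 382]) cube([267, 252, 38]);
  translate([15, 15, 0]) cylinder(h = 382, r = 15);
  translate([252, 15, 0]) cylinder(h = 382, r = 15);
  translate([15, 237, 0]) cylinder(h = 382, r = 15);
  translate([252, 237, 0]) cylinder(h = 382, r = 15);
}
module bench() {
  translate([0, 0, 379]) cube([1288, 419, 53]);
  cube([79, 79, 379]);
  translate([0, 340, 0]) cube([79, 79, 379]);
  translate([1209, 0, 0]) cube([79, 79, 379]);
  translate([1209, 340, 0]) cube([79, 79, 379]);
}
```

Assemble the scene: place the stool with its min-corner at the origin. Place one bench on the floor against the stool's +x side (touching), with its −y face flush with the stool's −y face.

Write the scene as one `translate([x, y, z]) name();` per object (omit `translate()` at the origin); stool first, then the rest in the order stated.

stool();
translate([267, 0, 0]) bench();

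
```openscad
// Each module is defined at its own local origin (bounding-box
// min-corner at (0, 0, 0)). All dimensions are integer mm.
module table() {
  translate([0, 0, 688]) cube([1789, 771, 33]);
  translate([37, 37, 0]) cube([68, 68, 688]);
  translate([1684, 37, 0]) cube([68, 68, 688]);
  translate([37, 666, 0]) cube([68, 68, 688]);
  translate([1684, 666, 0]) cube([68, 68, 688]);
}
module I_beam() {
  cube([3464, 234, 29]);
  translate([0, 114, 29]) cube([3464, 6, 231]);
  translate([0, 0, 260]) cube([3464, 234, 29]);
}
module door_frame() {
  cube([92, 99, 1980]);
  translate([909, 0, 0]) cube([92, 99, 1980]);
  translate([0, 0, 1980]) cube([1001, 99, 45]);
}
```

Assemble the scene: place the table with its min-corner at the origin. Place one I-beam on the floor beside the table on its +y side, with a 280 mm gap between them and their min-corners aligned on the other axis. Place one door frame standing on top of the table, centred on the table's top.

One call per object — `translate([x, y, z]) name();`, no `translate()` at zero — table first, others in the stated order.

table();
translate([0, 1051, 0]) I_beam();
translate([394, 336, 721]) door_frame();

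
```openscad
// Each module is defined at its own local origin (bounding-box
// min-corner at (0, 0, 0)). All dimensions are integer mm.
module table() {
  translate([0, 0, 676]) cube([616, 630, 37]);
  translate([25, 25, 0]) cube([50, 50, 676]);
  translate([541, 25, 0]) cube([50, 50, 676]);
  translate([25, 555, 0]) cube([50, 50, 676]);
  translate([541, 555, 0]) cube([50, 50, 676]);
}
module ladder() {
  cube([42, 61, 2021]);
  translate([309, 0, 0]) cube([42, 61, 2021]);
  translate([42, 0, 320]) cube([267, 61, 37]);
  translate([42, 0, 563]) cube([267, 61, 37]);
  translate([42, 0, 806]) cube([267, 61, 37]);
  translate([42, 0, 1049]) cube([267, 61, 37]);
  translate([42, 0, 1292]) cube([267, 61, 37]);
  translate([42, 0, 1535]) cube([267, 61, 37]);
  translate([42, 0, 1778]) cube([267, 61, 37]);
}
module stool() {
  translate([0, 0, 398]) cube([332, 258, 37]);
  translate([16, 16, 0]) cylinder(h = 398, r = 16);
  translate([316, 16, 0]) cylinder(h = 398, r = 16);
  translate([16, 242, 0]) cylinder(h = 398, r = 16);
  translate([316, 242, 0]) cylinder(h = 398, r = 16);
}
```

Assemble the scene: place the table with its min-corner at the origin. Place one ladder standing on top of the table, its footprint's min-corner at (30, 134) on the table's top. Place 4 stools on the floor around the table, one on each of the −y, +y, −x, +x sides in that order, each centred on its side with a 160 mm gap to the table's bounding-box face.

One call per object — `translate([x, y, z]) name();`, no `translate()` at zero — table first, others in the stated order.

table();
translate([30, 134, 713]) ladder();
translate([142, -418, 0]) stool();
translate([142, 790, 0]) stool();
translate([-492, 186, 0]) stool();
translate([776, 186, 0]) stool();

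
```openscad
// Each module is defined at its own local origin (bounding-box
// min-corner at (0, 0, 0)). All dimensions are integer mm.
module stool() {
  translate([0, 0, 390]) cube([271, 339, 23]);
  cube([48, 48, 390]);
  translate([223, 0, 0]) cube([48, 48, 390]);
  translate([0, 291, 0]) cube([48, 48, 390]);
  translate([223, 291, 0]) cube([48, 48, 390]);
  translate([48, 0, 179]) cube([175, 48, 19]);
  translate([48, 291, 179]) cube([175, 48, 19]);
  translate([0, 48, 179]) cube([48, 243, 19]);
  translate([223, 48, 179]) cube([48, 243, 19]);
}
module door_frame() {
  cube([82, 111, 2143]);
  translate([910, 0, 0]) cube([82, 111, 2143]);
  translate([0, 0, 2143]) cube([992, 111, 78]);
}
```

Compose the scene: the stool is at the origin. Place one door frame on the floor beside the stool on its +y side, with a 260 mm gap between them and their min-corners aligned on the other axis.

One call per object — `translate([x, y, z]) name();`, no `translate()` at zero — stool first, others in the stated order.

stool();
translate([0, 599, 0]) door_frame();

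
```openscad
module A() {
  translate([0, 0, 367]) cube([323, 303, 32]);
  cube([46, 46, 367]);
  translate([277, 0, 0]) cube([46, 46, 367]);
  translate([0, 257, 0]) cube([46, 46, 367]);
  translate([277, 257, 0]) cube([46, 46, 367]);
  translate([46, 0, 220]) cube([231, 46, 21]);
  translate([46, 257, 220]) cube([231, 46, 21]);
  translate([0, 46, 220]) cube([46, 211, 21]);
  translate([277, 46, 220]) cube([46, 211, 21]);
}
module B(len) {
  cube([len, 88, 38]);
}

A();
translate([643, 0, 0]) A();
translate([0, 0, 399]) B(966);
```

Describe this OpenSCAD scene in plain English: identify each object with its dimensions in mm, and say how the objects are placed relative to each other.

A is a simple wooden stool: a rectangular seat 323 mm (x) by 303 mm (y), 32 mm thick, top face at z = 399 mm, on four square legs, each 46×46 mm in cross-section. The legs rest on z = 0, each flush with a corner of the seat. Four stretchers, 46 mm wide and 21 mm tall, connect adjacent legs with their undersides at z = 220 mm, each running between the inner faces of the legs it joins and aligned with the legs' outer faces on the other axis.

B is a rectangular beam 966 mm long (x), 88 mm deep (y), 38 mm thick (z).

The beam spans the tops of two stools placed 320 mm apart, resting at z = 399 mm.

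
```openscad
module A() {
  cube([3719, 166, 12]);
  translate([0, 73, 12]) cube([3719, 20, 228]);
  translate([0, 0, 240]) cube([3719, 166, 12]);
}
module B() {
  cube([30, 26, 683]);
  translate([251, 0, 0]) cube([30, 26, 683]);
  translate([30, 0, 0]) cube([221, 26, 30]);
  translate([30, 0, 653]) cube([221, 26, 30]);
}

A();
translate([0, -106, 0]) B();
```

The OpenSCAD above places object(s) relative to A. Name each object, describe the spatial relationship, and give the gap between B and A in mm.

The picture frame's nearest face is 80 mm from the I-beam's −y face.

A is an I-beam. B is a picture frame. The picture frame is on the floor beside the I-beam on its −y side. The gap between the picture frame and the I-beam is 80 mm.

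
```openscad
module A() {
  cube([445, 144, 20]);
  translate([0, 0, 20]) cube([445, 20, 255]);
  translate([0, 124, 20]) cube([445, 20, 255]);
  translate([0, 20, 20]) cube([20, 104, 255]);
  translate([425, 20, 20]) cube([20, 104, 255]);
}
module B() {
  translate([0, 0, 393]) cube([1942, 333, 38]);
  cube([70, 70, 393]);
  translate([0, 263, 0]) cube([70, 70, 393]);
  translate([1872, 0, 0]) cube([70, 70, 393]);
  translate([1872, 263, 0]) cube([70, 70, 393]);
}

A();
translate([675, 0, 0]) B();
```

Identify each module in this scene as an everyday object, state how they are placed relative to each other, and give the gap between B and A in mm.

The bench's nearest face is 230 mm from the open box's +x face.

A is an open box. B is a bench. The bench is on the floor beside the open box on its +x side. The gap between the bench and the open box is 230 mm.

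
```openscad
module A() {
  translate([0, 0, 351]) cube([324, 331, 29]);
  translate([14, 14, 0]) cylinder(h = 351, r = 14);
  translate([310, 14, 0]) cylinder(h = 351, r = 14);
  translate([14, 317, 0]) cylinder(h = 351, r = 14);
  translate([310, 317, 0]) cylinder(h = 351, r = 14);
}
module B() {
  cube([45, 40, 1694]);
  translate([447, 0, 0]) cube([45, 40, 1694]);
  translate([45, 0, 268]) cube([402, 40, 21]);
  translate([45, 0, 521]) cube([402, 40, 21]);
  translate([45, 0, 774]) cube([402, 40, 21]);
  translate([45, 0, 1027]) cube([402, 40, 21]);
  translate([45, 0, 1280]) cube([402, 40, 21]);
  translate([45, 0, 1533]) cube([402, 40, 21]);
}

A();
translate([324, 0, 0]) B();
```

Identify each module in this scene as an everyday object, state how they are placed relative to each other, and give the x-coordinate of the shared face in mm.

A is a stool. B is a ladder. The ladder is against the stool's +x side, with their −y faces flush. The x-coordinate of the shared face is 324 mm.

The stool's +x face and the ladder's −x face are both at x = 324 mm.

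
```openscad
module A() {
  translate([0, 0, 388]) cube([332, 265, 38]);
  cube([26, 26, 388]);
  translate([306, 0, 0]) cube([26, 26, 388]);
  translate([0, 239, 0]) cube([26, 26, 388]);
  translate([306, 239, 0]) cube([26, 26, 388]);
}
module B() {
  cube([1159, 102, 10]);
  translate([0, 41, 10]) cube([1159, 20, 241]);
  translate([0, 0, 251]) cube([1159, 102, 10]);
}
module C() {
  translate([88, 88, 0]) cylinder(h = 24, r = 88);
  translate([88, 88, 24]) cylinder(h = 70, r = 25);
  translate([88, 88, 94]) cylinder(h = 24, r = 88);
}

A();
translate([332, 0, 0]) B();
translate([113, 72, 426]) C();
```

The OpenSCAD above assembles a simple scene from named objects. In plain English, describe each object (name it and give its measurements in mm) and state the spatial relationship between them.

A is a four-legged stool. The seat is a 332×265×38 mm slab whose top surface is at z = 426 mm; four square legs, each 26×26 mm in cross-section, run from the floor (z = 0) to the underside of the seat, each flush with a corner of the seat.

B is an I-beam lying along x, 1159 mm long. Overall section height 261 mm. Two flanges 102 mm wide (y) and 10 mm thick, one on the floor and one at the top; a web 20 mm thick runs between them, centred on the flange width.

C is a spool: two coaxial disc flanges of radius 88 mm and thickness 24 mm, joined by a core cylinder of radius 25 mm and height 70 mm. The lower flange rests on z = 0 and the three cylinders share a vertical axis.

The I-beam is against the stool's +x side, with their −y faces flush. The spool is on top of the stool.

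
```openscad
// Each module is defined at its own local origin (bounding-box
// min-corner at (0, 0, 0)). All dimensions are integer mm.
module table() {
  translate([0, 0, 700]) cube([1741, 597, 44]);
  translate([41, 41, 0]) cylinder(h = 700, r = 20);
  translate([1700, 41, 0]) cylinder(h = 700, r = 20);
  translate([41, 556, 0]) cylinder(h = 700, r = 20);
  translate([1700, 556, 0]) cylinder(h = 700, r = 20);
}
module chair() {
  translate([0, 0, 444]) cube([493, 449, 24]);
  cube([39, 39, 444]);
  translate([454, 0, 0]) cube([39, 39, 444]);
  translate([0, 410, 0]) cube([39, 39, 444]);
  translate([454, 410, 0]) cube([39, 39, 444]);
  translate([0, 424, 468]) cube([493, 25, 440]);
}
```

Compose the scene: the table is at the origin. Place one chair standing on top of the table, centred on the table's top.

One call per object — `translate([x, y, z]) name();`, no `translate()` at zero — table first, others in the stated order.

table();
translate([624, 74, 744]) chair();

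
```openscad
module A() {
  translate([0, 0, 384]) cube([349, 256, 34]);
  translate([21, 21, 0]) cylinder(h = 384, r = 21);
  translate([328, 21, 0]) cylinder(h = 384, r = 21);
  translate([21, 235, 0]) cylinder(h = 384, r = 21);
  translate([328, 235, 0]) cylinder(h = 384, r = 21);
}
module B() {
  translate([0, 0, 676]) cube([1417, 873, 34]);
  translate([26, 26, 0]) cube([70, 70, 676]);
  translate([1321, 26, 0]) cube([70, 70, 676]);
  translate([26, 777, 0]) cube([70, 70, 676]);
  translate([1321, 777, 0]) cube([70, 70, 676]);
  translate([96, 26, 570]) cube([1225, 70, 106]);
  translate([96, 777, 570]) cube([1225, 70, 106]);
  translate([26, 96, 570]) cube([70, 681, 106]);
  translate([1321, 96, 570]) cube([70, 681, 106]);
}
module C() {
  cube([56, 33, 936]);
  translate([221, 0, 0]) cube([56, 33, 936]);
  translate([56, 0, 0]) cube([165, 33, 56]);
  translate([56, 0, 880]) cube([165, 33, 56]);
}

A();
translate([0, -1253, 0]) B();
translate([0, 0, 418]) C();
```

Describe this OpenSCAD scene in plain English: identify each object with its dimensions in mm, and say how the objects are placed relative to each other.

A is a simple wooden stool: a rectangular seat 349 mm (x) by 256 mm (y), 34 mm thick, top face at z = 418 mm, on four round legs, each 42 mm in diameter. The legs rest on z = 0, each leg's axis is inset half a diameter from the nearest pair of seat edges (so the leg's bounding box is flush with the corner).

B is a table with a 1417×873 mm rectangular top, 34 mm thick, top surface at z = 710 mm, supported by four 70×70 mm square legs, each inset 26 mm from the nearest pair of top edges, running from the floor. Four apron rails, 70 mm thick and 106 mm tall, run between adjacent legs with their top edges flush with the underside of the top and their outer faces flush with the legs' outer faces.

C is a rectangular picture frame lying in the x–z plane (depth along y). The opening is 165 mm wide (x) by 824 mm tall (z), surrounded by a border 56 mm wide on all four sides. The frame is 33 mm deep and is made of two full-height vertical stiles with two horizontal rails fitted between them.

The table is on the floor beside the stool on its −y side. The picture frame is on top of the stool.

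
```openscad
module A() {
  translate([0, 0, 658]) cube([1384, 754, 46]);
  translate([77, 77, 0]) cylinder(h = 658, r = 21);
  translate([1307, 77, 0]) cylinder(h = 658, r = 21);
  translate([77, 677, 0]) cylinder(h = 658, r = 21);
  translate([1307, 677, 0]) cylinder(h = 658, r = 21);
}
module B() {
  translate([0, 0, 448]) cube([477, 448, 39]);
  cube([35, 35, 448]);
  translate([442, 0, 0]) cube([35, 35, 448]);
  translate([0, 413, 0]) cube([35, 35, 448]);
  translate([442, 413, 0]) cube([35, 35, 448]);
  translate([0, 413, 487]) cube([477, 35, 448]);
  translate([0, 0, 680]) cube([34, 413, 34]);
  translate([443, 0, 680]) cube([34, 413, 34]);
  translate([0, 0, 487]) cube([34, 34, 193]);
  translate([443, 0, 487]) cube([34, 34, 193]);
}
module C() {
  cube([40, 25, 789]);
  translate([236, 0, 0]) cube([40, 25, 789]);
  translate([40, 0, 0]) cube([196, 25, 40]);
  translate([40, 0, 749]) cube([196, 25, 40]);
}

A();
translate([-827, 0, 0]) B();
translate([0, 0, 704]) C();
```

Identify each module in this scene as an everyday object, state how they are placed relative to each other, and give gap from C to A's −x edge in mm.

A is a table. B is a chair. C is a picture frame. The chair is on the floor beside the table on its −x side. The picture frame is on top of the table. The gap from the picture frame to the table's −x edge is 0 mm.

The picture frame's min-x is at 0; the table's min-x is 0; gap = 0 mm.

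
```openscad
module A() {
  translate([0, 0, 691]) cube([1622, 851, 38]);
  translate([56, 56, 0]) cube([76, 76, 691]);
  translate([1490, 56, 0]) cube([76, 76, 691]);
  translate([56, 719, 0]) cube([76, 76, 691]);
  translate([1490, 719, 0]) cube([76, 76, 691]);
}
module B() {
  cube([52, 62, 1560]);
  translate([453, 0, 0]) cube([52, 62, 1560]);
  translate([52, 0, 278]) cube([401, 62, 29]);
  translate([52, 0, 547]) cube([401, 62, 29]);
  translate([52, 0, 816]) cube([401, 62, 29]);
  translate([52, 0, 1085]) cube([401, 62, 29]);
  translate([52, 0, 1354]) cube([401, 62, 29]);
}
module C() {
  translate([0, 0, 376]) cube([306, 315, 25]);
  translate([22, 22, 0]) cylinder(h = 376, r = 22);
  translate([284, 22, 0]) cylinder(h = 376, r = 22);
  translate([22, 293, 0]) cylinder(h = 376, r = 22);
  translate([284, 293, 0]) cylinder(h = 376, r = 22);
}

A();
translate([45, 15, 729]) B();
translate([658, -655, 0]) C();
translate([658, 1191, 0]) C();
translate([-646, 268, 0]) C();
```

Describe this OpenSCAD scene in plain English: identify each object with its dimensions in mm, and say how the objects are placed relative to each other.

A is a rectangular dining table. The top is 1622×851×38 mm with its upper surface at z = 729 mm. It stands on four 76×76 mm square legs, each inset 56 mm from the nearest pair of top edges, running from the floor to the underside of the top.

B is a wooden ladder with two side rails of 52×62 mm section and 1560 mm height, set 505 mm apart overall. Between them run 5 rectangular rungs (62 mm deep, 29 mm thick), front faces flush with the rails' −y face. The bottom of the first rung is 278 mm above the floor and each subsequent rung is 269 mm higher than the one below.

C is a four-legged stool. The seat is a 306×315×25 mm slab whose top surface is at z = 401 mm; four round legs, each 44 mm in diameter, run from the floor (z = 0) to the underside of the seat, each leg's axis is inset half a diameter from the nearest pair of seat edges (so the leg's bounding box is flush with the corner).

The ladder is on top of the table. Three stools sit around the table at the −y, +y, −x sides.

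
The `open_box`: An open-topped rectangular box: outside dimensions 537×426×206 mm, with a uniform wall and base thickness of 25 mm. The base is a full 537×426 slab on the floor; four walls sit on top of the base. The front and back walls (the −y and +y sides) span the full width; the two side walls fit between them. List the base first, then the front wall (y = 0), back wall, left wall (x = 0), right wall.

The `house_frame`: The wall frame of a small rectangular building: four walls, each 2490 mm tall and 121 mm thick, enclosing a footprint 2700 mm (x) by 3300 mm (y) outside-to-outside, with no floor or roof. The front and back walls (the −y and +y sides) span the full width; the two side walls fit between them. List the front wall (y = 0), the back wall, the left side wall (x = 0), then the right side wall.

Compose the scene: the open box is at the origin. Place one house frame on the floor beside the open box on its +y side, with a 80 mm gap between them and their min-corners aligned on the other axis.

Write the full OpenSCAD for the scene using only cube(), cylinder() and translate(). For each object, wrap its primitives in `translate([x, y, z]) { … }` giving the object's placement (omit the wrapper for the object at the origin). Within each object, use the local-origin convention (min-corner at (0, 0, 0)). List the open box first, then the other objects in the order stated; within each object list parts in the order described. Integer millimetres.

cube([537, 426, 25]);
translate([0, 0, 25]) cube([537, 25, 181]);
translate([0, 401, 25]) cube([537, 25, 181]);
translate([0, 25, 25]) cube([25, 376, 181]);
translate([512, 25, 25]) cube([25, 376, 181]);
translate([0, 506, 0]) {
  cube([2700, 121, 2490]);
  translate([0, 3179, 0]) cube([2700, 121, 2490]);
  translate([0, 121, 0]) cube([121, 3058, 2490]);
  translate([2579, 121, 0]) cube([121, 3058, 2490]);
}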